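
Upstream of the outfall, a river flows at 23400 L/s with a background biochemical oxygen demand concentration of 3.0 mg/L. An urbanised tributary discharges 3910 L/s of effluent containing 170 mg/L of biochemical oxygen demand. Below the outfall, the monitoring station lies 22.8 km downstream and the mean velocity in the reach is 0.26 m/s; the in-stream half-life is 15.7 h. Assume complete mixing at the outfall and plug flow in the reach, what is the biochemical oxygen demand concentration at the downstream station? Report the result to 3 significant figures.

Conservation of mass: C = (23400·3.000 + 3910·170.0) / 27310 = 734900/27310 = 26.91 mg/L.
Travel time t = 22.8·1000 / 0.26 = 87690 s = 24.36 h.
Half-life 15.7 h → k = ln 2 / 15.7 = 0.04415 h⁻¹ = 1.060 d⁻¹.
First-order decay: C = 26.91·exp(−k·t) = 26.91·0.3411 = 9.180 mg/L.

9.18 mg/L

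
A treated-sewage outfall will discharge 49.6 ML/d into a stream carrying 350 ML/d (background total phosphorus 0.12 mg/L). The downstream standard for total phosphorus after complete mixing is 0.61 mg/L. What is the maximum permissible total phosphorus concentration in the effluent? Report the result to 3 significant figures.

At the limit, (Qr·Cr + Qe·Cₑ)/(Qr + Qe) = 0.61:
Cₑ = (399.6·0.61 − 350.0·0.1200) / 49.60 = 4.068 mg/L.

4.07 mg/L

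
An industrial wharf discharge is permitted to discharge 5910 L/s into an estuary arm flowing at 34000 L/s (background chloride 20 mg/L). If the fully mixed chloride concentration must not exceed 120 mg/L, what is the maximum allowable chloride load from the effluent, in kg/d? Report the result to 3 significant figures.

355000 kg/d

Mass balance at the limit: 34000·20.00 + 5910·Cₑ = 39910·120 → Cₑ = 695.3 mg/L.
5910 L/s = 5.910 m³/s. Load = 5.910 m³/s × 695.3 g/m³ × 86 400 s/d = 355000 kg/d.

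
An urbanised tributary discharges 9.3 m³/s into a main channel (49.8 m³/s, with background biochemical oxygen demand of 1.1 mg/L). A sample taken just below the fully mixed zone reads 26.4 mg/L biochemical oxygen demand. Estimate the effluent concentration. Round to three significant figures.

162 mg/L

Mass balance: 49.80·1.100 + 9.300·Cₑ = 59.10·26.40
→ Cₑ = (59.10·26.40 − 49.80·1.100) / 9.300 = 161.9 mg/L.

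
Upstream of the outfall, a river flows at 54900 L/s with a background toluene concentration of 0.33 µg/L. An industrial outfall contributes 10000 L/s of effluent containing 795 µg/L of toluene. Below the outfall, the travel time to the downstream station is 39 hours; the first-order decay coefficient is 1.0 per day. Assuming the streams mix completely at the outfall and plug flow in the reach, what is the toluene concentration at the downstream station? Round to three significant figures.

24.2 µg/L

After mixing, C = (54900·0.3300 + 10000·795.0) / 64900 = 7968000/64900 = 122.8 µg/L.
Applying C = C₀e^(−kt): 122.8 × 0.1969 = 24.18 µg/L.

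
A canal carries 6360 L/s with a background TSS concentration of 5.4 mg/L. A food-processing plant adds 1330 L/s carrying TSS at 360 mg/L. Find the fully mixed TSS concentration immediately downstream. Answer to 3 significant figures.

66.7 mg/L

After mixing, C = (6360·5.400 + 1330·360.0) / 7690 = 513100/7690 = 66.73 mg/L.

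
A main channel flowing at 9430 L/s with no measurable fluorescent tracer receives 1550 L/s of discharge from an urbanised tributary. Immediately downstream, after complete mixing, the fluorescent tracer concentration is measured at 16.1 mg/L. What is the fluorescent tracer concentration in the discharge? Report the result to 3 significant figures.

114 mg/L

Mass balance: 9430·0 + 1550·Cₑ = 10980·16.10
→ Cₑ = (10980·16.10 − 9430·0) / 1550 = 114.1 mg/L.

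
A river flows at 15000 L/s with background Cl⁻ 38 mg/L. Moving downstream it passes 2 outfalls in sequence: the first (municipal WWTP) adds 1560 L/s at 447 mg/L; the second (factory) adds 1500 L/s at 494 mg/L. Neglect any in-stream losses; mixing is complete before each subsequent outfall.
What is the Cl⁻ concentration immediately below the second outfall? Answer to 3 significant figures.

Below outfall 1: Q → 16560 L/s, C = (15000·38.00 + 1560·447.0)/16560 = 76.53 mg/L.
Below outfall 2: Q → 18060 L/s, C = (16560·76.53 + 1500·494.0)/18060 = 111.2 mg/L.

111 mg/L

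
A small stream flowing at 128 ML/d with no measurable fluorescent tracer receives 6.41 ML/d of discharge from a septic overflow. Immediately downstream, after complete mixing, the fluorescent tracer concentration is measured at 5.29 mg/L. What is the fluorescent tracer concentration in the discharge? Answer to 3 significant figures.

Mass balance: 128.0·0 + 6.410·Cₑ = 134.4·5.290
→ Cₑ = (134.4·5.290 − 128.0·0) / 6.410 = 110.9 mg/L.

111 mg/L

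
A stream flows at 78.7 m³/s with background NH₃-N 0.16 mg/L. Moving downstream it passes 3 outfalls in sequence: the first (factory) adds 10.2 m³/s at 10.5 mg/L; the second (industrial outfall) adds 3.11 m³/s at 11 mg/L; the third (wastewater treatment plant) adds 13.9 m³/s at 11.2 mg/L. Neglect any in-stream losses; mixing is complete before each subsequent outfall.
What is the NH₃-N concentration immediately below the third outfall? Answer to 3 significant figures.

2.92 mg/L

After outfall 1: Q = 78.70 + 10.20 = 88.90 m³/s; C = (78.70·0.1600 + 10.20·10.50)/88.90 = 1.346 mg/L.
After outfall 2: Q = 88.90 + 3.110 = 92.01 m³/s; C = (88.90·1.346 + 3.110·11.00)/92.01 = 1.673 mg/L.
After outfall 3: Q = 92.01 + 13.90 = 105.9 m³/s; C = (92.01·1.673 + 13.90·11.20)/105.9 = 2.923 mg/L.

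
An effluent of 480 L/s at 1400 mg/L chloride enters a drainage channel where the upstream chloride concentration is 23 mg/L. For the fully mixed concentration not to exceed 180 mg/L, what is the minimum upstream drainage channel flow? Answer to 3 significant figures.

Set C_mix = 180: (Q·23.00 + 480.0·1400) / (Q + 480.0) = 180
→ Q = 480.0·(1400 − 180)/(180 − 23.00) = 3730 L/s.

3730 L/s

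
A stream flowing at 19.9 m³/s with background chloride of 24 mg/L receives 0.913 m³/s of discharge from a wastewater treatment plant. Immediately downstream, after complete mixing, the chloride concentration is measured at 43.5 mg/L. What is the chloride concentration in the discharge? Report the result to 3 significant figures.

469 mg/L

Mass balance: 19.90·24.00 + 0.9130·Cₑ = 20.81·43.50
→ Cₑ = (20.81·43.50 − 19.90·24.00) / 0.9130 = 468.5 mg/L.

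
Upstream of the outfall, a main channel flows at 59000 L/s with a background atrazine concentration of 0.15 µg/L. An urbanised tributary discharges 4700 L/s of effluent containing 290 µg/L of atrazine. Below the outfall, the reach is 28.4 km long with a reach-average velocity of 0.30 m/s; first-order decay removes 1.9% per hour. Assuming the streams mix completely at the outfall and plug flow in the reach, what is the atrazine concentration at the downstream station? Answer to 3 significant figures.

Flow-weighted average: C = (59000·0.1500 + 4700·290.0) / 63700 = 1372000/63700 = 21.54 µg/L.
Travel time t = 28.4·1000 / 0.30 = 94670 s = 26.30 h.
1.9%/h lost → k = −ln(1 − 0.019) = 0.01918 h⁻¹.
After decay, C = 21.54 × e^(−kt) = 21.54 × 0.6038 = 13.00 µg/L.

13.0 µg/L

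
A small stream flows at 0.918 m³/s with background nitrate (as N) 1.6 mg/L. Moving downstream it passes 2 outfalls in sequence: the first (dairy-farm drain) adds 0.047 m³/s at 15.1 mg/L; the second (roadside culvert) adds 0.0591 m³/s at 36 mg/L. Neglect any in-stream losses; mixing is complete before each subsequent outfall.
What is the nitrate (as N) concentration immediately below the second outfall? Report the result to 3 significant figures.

After outfall 1: Q = 0.9180 + 0.04700 = 0.9650 m³/s; C = (0.9180·1.600 + 0.04700·15.10)/0.9650 = 2.258 mg/L.
After outfall 2: Q = 0.9650 + 0.05910 = 1.024 m³/s; C = (0.9650·2.258 + 0.05910·36.00)/1.024 = 4.205 mg/L.

4.20 mg/L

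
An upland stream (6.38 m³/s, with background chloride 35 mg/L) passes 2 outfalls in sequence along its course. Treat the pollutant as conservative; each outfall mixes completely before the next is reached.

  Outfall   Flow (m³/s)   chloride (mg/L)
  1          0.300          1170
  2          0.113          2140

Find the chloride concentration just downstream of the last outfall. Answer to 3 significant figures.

After outfall 1: Q = 6.380 + 0.3000 = 6.680 m³/s; C = (6.380·35.00 + 0.3000·1170)/6.680 = 85.97 mg/L.
After outfall 2: Q = 6.680 + 0.1130 = 6.793 m³/s; C = (6.680·85.97 + 0.1130·2140)/6.793 = 120.1 mg/L.

120 mg/L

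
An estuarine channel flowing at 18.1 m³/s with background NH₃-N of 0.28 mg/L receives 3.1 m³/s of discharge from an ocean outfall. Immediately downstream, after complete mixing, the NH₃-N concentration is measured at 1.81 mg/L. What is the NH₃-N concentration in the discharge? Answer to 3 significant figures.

Mass balance: 18.10·0.2800 + 3.100·Cₑ = 21.20·1.810
→ Cₑ = (21.20·1.810 − 18.10·0.2800) / 3.100 = 10.74 mg/L.

10.7 mg/L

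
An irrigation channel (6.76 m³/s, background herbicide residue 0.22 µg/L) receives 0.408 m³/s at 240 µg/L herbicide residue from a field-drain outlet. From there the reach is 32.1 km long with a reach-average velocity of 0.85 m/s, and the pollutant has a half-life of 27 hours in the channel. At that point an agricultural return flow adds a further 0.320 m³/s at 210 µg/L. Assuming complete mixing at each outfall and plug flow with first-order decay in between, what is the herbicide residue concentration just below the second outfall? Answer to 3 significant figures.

Conservation of mass: C = (6.760·0.2200 + 0.4080·240.0) / 7.168 = 99.41/7.168 = 13.87 µg/L; combined flow 7.168 m³/s.
Travel time t = 32.1·1000 / 0.85 = 37760 s = 10.49 h.
Half-life 27 h → k = ln 2 / 27 = 0.02567 h⁻¹ = 0.6161 d⁻¹.
First-order decay: C = 13.87·exp(−k·t) = 13.87·0.7639 = 10.59 µg/L.
At the second outfall, C = (7.168·10.59 + 0.3200·210.0) / (7.168 + 0.3200) = 19.12 µg/L.

19.1 µg/L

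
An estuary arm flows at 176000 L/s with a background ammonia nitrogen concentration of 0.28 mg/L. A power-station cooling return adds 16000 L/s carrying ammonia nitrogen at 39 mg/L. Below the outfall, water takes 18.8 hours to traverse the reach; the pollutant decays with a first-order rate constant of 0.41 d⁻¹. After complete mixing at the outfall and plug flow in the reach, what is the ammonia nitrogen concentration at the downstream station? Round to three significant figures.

2.54 mg/L

Flow-weighted average: C = (176000·0.2800 + 16000·39.00) / 192000 = 673300/192000 = 3.507 mg/L.
After decay, C = 3.507 × e^(−kt) = 3.507 × 0.7253 = 2.543 mg/L.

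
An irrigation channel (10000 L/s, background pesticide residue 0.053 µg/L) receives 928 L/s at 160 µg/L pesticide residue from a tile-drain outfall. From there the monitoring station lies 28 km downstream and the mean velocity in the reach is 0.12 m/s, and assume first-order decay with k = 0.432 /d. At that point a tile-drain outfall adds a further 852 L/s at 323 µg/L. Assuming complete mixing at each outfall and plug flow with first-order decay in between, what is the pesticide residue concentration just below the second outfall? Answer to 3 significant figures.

27.3 µg/L

After mixing, C = (10000·0.05300 + 928.0·160.0) / 10930 = 149000/10930 = 13.64 µg/L; combined flow 10930 L/s.
Travel time t = 28·1000 / 0.12 = 233300 s = 64.81 h.
Decay over the reach: 13.64·exp(−kt) = 13.64·0.3114 = 4.246 µg/L.
Second outfall: C = (10930·4.246 + 852.0·323.0)/11780 = 27.30 µg/L.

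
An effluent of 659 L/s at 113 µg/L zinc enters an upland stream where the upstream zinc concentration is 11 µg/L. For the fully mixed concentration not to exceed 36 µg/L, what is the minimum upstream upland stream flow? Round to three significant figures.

Set C_mix = 36: (Q·11.00 + 659.0·113.0) / (Q + 659.0) = 36
→ Q = 659.0·(113.0 − 36)/(36 − 11.00) = 2030 L/s.

2030 L/s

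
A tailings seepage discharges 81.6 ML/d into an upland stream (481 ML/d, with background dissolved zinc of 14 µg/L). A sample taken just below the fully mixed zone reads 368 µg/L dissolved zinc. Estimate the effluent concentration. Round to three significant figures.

2450 µg/L

Mass balance: 481.0·14.00 + 81.60·Cₑ = 562.6·368.0
→ Cₑ = (562.6·368.0 − 481.0·14.00) / 81.60 = 2455 µg/L.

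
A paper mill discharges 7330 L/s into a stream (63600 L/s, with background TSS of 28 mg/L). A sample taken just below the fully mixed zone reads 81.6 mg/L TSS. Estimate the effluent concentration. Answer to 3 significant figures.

547 mg/L

Mass balance: 63600·28.00 + 7330·Cₑ = 70930·81.60
→ Cₑ = (70930·81.60 − 63600·28.00) / 7330 = 546.7 mg/L.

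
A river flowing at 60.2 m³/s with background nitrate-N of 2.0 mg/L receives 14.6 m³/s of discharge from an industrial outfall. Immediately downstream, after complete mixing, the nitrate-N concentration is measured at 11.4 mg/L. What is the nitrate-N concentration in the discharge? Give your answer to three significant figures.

50.2 mg/L

Mass balance: 60.20·2.000 + 14.60·Cₑ = 74.80·11.40
→ Cₑ = (74.80·11.40 − 60.20·2.000) / 14.60 = 50.16 mg/L.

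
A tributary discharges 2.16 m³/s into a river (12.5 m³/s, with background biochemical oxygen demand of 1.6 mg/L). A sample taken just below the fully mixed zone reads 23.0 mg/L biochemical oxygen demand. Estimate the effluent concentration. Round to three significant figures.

Mass balance: 12.50·1.600 + 2.160·Cₑ = 14.66·23.00
→ Cₑ = (14.66·23.00 − 12.50·1.600) / 2.160 = 146.8 mg/L.

147 mg/L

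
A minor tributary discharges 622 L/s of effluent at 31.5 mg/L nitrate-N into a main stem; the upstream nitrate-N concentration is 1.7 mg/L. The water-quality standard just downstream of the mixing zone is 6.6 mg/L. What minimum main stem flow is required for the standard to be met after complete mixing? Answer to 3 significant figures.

3160 L/s

Set C_mix = 6.6: (Q·1.700 + 622.0·31.50) / (Q + 622.0) = 6.6
→ Q = 622.0·(31.50 − 6.6)/(6.6 − 1.700) = 3161 L/s.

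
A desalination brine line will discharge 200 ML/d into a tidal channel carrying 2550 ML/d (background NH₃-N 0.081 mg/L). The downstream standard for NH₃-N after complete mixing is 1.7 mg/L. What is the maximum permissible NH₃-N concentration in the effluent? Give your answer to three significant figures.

At the limit, (Qr·Cr + Qe·Cₑ)/(Qr + Qe) = 1.7:
Cₑ = (2750·1.7 − 2550·0.08100) / 200.0 = 22.34 mg/L.

22.3 mg/L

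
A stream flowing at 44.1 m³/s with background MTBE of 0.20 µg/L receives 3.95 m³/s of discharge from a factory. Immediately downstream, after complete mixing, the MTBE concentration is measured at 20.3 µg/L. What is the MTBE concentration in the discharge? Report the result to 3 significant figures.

245 µg/L

Mass balance: 44.10·0.2000 + 3.950·Cₑ = 48.05·20.30
→ Cₑ = (48.05·20.30 − 44.10·0.2000) / 3.950 = 244.7 µg/L.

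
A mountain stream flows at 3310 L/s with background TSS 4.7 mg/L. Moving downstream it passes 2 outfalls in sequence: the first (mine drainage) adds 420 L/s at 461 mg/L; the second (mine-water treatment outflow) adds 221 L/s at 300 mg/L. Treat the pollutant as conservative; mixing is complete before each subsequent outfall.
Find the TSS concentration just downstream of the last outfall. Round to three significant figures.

Outfall 1: combined Q = 3730 L/s; C = (3310·4.700 + 420.0·461.0)/3730 = 56.08 mg/L.
Outfall 2: combined Q = 3951 L/s; C = (3730·56.08 + 221.0·300.0)/3951 = 69.72 mg/L.

69.7 mg/L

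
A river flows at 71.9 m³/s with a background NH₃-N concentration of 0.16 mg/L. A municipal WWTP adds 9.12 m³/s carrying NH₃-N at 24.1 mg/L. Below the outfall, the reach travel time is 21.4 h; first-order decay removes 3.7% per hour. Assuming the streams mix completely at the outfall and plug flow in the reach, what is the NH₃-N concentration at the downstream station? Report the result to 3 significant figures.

After mixing, C = (71.90·0.1600 + 9.120·24.10) / 81.02 = 231.3/81.02 = 2.855 mg/L.
3.7%/h lost → k = −ln(1 − 0.037) = 0.03770 h⁻¹.
First-order decay: C = 2.855·exp(−k·t) = 2.855·0.4463 = 1.274 mg/L.

1.27 mg/L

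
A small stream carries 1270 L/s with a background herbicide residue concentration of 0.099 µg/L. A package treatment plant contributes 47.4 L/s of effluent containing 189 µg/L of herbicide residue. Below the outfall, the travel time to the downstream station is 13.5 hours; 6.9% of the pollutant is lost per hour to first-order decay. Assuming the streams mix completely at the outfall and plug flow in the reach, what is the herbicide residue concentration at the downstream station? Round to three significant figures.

Mass balance: C = (1270·0.09900 + 47.40·189.0) / 1317 = 9084/1317 = 6.896 µg/L.
6.9%/h lost → k = −ln(1 − 0.069) = 0.07150 h⁻¹.
Applying C = C₀e^(−kt): 6.896 × 0.3809 = 2.627 µg/L.

2.63 µg/L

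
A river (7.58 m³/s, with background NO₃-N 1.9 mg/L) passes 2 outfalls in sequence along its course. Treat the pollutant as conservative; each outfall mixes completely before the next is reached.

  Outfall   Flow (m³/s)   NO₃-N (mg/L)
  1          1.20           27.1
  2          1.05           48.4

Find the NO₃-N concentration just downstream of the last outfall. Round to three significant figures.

9.94 mg/L

Below outfall 1: Q → 8.780 m³/s, C = (7.580·1.900 + 1.200·27.10)/8.780 = 5.344 mg/L.
Below outfall 2: Q → 9.830 m³/s, C = (8.780·5.344 + 1.050·48.40)/9.830 = 9.943 mg/L.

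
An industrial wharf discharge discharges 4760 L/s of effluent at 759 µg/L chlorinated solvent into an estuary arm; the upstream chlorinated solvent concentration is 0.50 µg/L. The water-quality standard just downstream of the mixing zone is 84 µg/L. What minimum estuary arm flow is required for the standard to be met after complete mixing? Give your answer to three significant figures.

38500 L/s

Set C_mix = 84: (Q·0.5000 + 4760·759.0) / (Q + 4760) = 84
→ Q = 4760·(759.0 − 84)/(84 − 0.5000) = 38480 L/s.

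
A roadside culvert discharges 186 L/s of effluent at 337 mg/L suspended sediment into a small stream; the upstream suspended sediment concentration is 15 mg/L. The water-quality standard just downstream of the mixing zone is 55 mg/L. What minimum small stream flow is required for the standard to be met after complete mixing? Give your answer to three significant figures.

1310 L/s

Set C_mix = 55: (Q·15.00 + 186.0·337.0) / (Q + 186.0) = 55
→ Q = 186.0·(337.0 − 55)/(55 − 15.00) = 1311 L/s.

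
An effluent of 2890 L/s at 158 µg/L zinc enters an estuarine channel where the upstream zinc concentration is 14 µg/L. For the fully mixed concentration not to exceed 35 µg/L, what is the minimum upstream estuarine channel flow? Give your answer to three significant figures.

Set C_mix = 35: (Q·14.00 + 2890·158.0) / (Q + 2890) = 35
→ Q = 2890·(158.0 − 35)/(35 − 14.00) = 16930 L/s.

16900 L/s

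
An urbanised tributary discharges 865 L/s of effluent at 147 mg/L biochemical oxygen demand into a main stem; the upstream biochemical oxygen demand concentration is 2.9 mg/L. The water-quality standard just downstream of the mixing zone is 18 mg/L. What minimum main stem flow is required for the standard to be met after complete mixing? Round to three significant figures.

Set C_mix = 18: (Q·2.900 + 865.0·147.0) / (Q + 865.0) = 18
→ Q = 865.0·(147.0 − 18)/(18 − 2.900) = 7390 L/s.

7390 L/s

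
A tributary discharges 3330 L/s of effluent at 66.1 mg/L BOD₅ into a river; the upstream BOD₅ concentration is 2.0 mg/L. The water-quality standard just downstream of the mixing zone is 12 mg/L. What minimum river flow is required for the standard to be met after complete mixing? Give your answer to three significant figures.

18000 L/s

Set C_mix = 12: (Q·2.000 + 3330·66.10) / (Q + 3330) = 12
→ Q = 3330·(66.10 − 12)/(12 − 2.000) = 18020 L/s.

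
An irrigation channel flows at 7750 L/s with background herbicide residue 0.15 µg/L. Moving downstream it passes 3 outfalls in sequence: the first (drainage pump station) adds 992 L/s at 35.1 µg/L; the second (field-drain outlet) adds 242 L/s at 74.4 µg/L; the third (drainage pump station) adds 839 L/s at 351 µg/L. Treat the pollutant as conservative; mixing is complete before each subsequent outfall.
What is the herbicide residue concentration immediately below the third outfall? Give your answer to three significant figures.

35.5 µg/L

After outfall 1: Q = 7750 + 992.0 = 8742 L/s; C = (7750·0.1500 + 992.0·35.10)/8742 = 4.116 µg/L.
After outfall 2: Q = 8742 + 242.0 = 8984 L/s; C = (8742·4.116 + 242.0·74.40)/8984 = 6.009 µg/L.
After outfall 3: Q = 8984 + 839.0 = 9823 L/s; C = (8984·6.009 + 839.0·351.0)/9823 = 35.48 µg/L.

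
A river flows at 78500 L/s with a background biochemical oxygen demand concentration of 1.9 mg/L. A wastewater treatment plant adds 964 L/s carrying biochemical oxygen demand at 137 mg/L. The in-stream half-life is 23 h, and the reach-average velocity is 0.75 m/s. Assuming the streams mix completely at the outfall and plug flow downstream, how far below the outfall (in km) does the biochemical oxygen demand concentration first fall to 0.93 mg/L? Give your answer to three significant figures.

Conservation of mass: C = (78500·1.900 + 964.0·137.0) / 79460 = 281200/79460 = 3.539 mg/L.
Half-life 23 h → k = ln 2 / 23 = 0.03014 h⁻¹ = 0.7233 d⁻¹.
Set 3.539·exp(−k·t) = 0.93 → t = ln(3.539/0.93)/k = 159600 s = 44.34 h.
Distance = v·t = 0.75·159600 = 119700 m = 119.7 km.

120 km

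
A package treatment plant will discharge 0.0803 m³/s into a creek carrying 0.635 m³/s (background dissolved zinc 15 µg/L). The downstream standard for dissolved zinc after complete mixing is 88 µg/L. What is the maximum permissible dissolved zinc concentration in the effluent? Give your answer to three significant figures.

665 µg/L

At the limit, (Qr·Cr + Qe·Cₑ)/(Qr + Qe) = 88:
Cₑ = (0.7153·88 − 0.6350·15.00) / 0.08030 = 665.3 µg/L.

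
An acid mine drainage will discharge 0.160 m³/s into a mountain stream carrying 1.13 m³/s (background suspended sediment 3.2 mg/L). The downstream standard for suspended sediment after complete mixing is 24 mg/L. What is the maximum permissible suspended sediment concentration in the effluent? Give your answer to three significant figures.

At the limit, (Qr·Cr + Qe·Cₑ)/(Qr + Qe) = 24:
Cₑ = (1.290·24 − 1.130·3.200) / 0.1600 = 170.9 mg/L.

171 mg/L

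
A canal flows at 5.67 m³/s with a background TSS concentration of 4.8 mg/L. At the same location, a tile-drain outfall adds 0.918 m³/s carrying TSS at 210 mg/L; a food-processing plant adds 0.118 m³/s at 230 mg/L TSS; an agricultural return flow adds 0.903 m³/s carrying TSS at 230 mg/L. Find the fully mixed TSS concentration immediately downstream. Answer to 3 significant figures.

Mass balance: C = (5.670·4.800 + 0.9180·210.0 + 0.1180·230.0 + 0.9030·230.0) / 7.609 = 454.8/7.609 = 59.77 mg/L.

59.8 mg/L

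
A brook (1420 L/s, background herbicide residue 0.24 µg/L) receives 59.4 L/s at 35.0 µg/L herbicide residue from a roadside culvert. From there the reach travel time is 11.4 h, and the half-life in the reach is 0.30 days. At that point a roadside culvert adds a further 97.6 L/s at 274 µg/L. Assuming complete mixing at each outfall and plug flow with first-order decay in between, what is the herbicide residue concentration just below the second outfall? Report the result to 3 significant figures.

17.5 µg/L

Mixed concentration C = ΣQC/ΣQ = (1420·0.2400 + 59.40·35.00) / 1479 = 2420/1479 = 1.636 µg/L; combined flow 1479 L/s.
Half-life 0.30 d → k = ln 2 / 0.30 = 2.310 d⁻¹.
Applying C = C₀e^(−kt): 1.636 × 0.3337 = 0.5458 µg/L.
At the second outfall, C = (1479·0.5458 + 97.60·274.0) / (1479 + 97.60) = 17.47 µg/L.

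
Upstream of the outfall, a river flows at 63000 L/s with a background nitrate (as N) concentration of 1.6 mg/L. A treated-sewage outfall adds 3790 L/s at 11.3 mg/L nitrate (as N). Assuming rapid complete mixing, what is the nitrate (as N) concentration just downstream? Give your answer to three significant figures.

Conservation of mass: C = (63000·1.600 + 3790·11.30) / 66790 = 143600/66790 = 2.150 mg/L.

2.15 mg/L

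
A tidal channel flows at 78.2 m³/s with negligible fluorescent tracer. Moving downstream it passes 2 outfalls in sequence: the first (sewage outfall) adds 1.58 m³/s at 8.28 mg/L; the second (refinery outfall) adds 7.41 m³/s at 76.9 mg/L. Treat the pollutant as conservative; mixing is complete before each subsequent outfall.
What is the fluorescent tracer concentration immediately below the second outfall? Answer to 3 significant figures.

Below outfall 1: Q → 79.78 m³/s, C = (78.20·0 + 1.580·8.280)/79.78 = 0.1640 mg/L.
Below outfall 2: Q → 87.19 m³/s, C = (79.78·0.1640 + 7.410·76.90)/87.19 = 6.686 mg/L.

6.69 mg/L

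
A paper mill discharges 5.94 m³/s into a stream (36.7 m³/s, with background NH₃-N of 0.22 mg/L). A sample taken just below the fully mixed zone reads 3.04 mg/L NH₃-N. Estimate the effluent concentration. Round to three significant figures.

20.5 mg/L

Mass balance: 36.70·0.2200 + 5.940·Cₑ = 42.64·3.040
→ Cₑ = (42.64·3.040 − 36.70·0.2200) / 5.940 = 20.46 mg/L.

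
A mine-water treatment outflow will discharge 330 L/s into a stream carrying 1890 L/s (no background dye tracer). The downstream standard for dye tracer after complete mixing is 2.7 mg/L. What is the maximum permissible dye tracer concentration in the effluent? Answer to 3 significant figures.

At the limit, (Qr·Cr + Qe·Cₑ)/(Qr + Qe) = 2.7:
Cₑ = (2220·2.7 − 1890·0) / 330.0 = 18.16 mg/L.

18.2 mg/L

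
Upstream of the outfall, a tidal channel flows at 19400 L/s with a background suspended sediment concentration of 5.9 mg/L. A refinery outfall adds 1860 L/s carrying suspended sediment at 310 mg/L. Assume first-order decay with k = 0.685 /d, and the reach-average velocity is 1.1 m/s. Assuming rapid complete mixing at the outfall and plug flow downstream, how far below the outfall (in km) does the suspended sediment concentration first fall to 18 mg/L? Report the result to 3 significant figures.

Conservation of mass: C = (19400·5.900 + 1860·310.0) / 21260 = 691100/21260 = 32.51 mg/L.
Set 32.51·exp(−k·t) = 18 → t = ln(32.51/18)/k = 74550 s = 20.71 h.
Distance = v·t = 1.1·74550 = 82000 m = 82.00 km.

82.0 km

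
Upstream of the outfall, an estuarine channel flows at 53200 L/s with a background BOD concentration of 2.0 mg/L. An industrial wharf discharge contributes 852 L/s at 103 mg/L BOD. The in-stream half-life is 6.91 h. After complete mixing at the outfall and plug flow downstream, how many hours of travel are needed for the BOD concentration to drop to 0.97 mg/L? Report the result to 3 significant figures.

Conservation of mass: C = (53200·2.000 + 852.0·103.0) / 54050 = 194200/54050 = 3.592 mg/L.
Half-life 6.91 h → k = ln 2 / 6.91 = 0.1003 h⁻¹ = 2.407 d⁻¹.
3.592·exp(−k·t) = 0.97 → t = ln(3.592/0.97)/k = 46980 s = 13.05 h.

13.1 h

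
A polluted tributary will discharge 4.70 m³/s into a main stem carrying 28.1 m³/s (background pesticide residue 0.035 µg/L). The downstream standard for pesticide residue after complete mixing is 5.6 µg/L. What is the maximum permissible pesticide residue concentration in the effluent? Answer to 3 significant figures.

At the limit, (Qr·Cr + Qe·Cₑ)/(Qr + Qe) = 5.6:
Cₑ = (32.80·5.6 − 28.10·0.03500) / 4.700 = 38.87 µg/L.

38.9 µg/L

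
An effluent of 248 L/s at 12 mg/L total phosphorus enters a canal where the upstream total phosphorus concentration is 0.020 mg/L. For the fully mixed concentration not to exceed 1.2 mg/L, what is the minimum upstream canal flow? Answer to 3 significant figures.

2270 L/s

Set C_mix = 1.2: (Q·0.02000 + 248.0·12.00) / (Q + 248.0) = 1.2
→ Q = 248.0·(12.00 − 1.2)/(1.2 − 0.02000) = 2270 L/s.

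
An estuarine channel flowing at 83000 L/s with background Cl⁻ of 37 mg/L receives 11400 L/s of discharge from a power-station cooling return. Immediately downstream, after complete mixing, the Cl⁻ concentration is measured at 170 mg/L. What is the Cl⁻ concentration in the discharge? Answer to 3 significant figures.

Mass balance: 83000·37.00 + 11400·Cₑ = 94400·170.0
→ Cₑ = (94400·170.0 − 83000·37.00) / 11400 = 1138 mg/L.

1140 mg/L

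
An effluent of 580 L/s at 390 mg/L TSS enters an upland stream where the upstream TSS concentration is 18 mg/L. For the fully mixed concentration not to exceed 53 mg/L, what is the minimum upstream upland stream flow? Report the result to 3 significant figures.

Set C_mix = 53: (Q·18.00 + 580.0·390.0) / (Q + 580.0) = 53
→ Q = 580.0·(390.0 − 53)/(53 − 18.00) = 5585 L/s.

5580 L/s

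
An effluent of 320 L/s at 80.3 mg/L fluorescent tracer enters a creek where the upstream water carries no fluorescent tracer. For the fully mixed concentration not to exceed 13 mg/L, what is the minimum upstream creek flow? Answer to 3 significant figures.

1660 L/s

Set C_mix = 13: (Q·0 + 320.0·80.30) / (Q + 320.0) = 13
→ Q = 320.0·(80.30 − 13)/(13 − 0) = 1657 L/s.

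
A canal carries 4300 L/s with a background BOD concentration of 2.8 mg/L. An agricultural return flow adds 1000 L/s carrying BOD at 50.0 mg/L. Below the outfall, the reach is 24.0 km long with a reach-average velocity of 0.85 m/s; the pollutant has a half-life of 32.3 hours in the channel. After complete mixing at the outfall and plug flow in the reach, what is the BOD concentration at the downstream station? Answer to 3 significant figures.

9.89 mg/L

Mixed concentration C = ΣQC/ΣQ = (4300·2.800 + 1000·50.00) / 5300 = 62040/5300 = 11.71 mg/L.
Travel time t = 24.0·1000 / 0.85 = 28240 s = 7.843 h.
Half-life 32.3 h → k = ln 2 / 32.3 = 0.02146 h⁻¹ = 0.5150 d⁻¹.
Decay over the reach: 11.71·exp(−kt) = 11.71·0.8451 = 9.892 mg/L.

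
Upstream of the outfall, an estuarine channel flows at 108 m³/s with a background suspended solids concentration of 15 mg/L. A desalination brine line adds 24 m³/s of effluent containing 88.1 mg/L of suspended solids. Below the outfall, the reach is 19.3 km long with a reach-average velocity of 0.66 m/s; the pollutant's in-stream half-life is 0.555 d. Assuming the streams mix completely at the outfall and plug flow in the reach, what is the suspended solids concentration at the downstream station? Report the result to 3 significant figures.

Mass balance: C = (108.0·15.00 + 24.00·88.10) / 132.0 = 3734/132.0 = 28.29 mg/L.
Travel time t = 19.3·1000 / 0.66 = 29240 s = 8.123 h.
Half-life 0.555 d → k = ln 2 / 0.555 = 1.249 d⁻¹.
Decay over the reach: 28.29·exp(−kt) = 28.29·0.6553 = 18.54 mg/L.

18.5 mg/L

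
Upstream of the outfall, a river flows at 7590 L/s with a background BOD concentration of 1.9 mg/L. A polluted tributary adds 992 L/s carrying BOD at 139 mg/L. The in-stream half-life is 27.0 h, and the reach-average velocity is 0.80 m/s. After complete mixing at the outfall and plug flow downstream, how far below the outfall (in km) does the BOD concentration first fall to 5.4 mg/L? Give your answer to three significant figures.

133 km

Conservation of mass: C = (7590·1.900 + 992.0·139.0) / 8582 = 152300/8582 = 17.75 mg/L.
Half-life 27.0 h → k = ln 2 / 27.0 = 0.02567 h⁻¹ = 0.6161 d⁻¹.
Set 17.75·exp(−k·t) = 5.4 → t = ln(17.75/5.4)/k = 166900 s = 46.35 h.
Distance = v·t = 0.80·166900 = 133500 m = 133.5 km.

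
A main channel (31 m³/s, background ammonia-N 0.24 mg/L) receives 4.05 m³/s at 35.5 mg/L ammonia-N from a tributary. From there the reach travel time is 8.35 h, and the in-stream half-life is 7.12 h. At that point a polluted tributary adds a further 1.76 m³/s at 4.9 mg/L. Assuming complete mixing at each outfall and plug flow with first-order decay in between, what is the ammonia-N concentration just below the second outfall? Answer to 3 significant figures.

Flow-weighted average: C = (31.00·0.2400 + 4.050·35.50) / 35.05 = 151.2/35.05 = 4.314 mg/L; combined flow 35.05 m³/s.
Half-life 7.12 h → k = ln 2 / 7.12 = 0.09735 h⁻¹ = 2.336 d⁻¹.
After decay, C = 4.314 × e^(−kt) = 4.314 × 0.4436 = 1.914 mg/L.
Second outfall: C = (35.05·1.914 + 1.760·4.900)/36.81 = 2.056 mg/L.

2.06 mg/L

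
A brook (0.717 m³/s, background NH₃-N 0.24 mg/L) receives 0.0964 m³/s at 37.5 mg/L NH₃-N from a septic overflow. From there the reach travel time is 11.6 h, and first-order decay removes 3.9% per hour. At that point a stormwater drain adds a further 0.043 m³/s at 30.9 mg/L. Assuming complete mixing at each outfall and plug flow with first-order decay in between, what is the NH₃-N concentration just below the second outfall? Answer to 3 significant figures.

Conservation of mass: C = (0.7170·0.2400 + 0.09640·37.50) / 0.8134 = 3.787/0.8134 = 4.656 mg/L; combined flow 0.8134 m³/s.
3.9%/h lost → k = −ln(1 − 0.039) = 0.03978 h⁻¹.
Applying C = C₀e^(−kt): 4.656 × 0.6304 = 2.935 mg/L.
At the second outfall, C = (0.8134·2.935 + 0.04300·30.90) / (0.8134 + 0.04300) = 4.339 mg/L.

4.34 mg/L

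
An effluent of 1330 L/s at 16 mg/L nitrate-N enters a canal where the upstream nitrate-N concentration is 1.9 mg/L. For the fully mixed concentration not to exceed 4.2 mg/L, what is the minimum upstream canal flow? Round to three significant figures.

Set C_mix = 4.2: (Q·1.900 + 1330·16.00) / (Q + 1330) = 4.2
→ Q = 1330·(16.00 − 4.2)/(4.2 − 1.900) = 6823 L/s.

6820 L/s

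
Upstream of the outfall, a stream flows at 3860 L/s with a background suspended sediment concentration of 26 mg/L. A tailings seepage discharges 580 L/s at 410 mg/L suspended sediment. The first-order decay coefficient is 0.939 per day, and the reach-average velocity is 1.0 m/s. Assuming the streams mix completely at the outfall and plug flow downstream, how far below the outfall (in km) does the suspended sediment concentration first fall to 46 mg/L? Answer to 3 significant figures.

46.4 km

Flow-weighted average: C = (3860·26.00 + 580.0·410.0) / 4440 = 338200/4440 = 76.16 mg/L.
Set 76.16·exp(−k·t) = 46 → t = ln(76.16/46)/k = 46390 s = 12.89 h.
Distance = v·t = 1.0·46390 = 46390 m = 46.39 km.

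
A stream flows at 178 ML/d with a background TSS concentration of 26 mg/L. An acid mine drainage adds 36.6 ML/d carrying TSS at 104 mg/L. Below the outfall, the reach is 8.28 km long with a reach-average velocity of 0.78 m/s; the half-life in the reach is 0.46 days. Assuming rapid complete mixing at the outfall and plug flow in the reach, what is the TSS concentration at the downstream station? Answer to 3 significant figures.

Mixed concentration C = ΣQC/ΣQ = (178.0·26.00 + 36.60·104.0) / 214.6 = 8434/214.6 = 39.30 mg/L.
Travel time t = 8.28·1000 / 0.78 = 10620 s = 2.949 h.
Half-life 0.46 d → k = ln 2 / 0.46 = 1.507 d⁻¹.
Applying C = C₀e^(−kt): 39.30 × 0.8310 = 32.66 mg/L.

32.7 mg/L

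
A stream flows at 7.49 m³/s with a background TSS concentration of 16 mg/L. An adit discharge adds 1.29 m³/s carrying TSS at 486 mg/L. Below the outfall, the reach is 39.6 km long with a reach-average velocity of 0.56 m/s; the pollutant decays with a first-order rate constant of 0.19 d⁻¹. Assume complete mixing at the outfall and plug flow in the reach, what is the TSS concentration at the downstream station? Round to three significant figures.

72.8 mg/L

Mass balance: C = (7.490·16.00 + 1.290·486.0) / 8.780 = 746.8/8.780 = 85.05 mg/L.
Travel time t = 39.6·1000 / 0.56 = 70710 s = 19.64 h.
After decay, C = 85.05 × e^(−kt) = 85.05 × 0.8560 = 72.81 mg/L.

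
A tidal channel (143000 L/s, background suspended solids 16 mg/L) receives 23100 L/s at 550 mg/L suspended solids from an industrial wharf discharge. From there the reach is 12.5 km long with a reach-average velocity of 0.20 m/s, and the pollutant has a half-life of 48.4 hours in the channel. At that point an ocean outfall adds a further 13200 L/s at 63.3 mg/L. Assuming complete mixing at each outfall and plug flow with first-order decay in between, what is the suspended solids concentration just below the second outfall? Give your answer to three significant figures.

69.9 mg/L

Mass balance: C = (143000·16.00 + 23100·550.0) / 166100 = 14990000/166100 = 90.26 mg/L; combined flow 166100 L/s.
Travel time t = 12.5·1000 / 0.20 = 62500 s = 17.36 h.
Half-life 48.4 h → k = ln 2 / 48.4 = 0.01432 h⁻¹ = 0.3437 d⁻¹.
After decay, C = 90.26 × e^(−kt) = 90.26 × 0.7799 = 70.39 mg/L.
At the second outfall, C = (166100·70.39 + 13200·63.30) / (166100 + 13200) = 69.87 mg/L.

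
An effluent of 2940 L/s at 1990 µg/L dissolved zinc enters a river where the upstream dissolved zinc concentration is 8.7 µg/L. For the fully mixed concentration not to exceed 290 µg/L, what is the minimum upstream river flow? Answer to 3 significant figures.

17800 L/s

Set C_mix = 290: (Q·8.700 + 2940·1990) / (Q + 2940) = 290
→ Q = 2940·(1990 − 290)/(290 − 8.700) = 17770 L/s.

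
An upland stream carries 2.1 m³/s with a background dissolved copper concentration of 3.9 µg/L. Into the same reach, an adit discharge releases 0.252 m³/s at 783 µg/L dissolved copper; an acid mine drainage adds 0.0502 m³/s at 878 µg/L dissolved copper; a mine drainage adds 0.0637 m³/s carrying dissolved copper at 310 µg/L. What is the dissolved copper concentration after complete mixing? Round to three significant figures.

Mass balance: C = (2.100·3.900 + 0.2520·783.0 + 0.05020·878.0 + 0.06370·310.0) / 2.466 = 269.3/2.466 = 109.2 µg/L.

109 µg/L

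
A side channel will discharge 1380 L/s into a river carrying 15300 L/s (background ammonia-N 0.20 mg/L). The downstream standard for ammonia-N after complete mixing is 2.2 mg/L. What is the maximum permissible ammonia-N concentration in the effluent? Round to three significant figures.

24.4 mg/L

At the limit, (Qr·Cr + Qe·Cₑ)/(Qr + Qe) = 2.2:
Cₑ = (16680·2.2 − 15300·0.2000) / 1380 = 24.37 mg/L.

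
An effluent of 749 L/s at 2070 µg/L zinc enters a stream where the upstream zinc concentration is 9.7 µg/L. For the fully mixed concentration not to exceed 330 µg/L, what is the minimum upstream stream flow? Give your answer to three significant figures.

Set C_mix = 330: (Q·9.700 + 749.0·2070) / (Q + 749.0) = 330
→ Q = 749.0·(2070 − 330)/(330 − 9.700) = 4069 L/s.

4070 L/s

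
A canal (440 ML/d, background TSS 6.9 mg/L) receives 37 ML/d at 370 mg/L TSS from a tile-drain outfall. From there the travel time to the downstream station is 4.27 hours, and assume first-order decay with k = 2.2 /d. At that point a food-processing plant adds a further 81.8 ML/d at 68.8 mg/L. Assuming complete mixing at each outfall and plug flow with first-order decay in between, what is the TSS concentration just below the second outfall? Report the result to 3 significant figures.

Mass balance: C = (440.0·6.900 + 37.00·370.0) / 477.0 = 16730/477.0 = 35.06 mg/L; combined flow 477.0 ML/d.
First-order decay: C = 35.06·exp(−k·t) = 35.06·0.6761 = 23.71 mg/L.
At the second outfall, C = (477.0·23.71 + 81.80·68.80) / (477.0 + 81.80) = 30.31 mg/L.

30.3 mg/L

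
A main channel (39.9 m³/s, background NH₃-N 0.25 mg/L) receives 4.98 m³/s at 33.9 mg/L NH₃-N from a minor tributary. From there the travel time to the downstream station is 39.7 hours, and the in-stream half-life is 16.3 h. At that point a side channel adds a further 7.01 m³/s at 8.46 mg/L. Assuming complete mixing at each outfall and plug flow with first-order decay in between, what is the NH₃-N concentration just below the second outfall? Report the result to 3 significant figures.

1.78 mg/L

Flow-weighted average: C = (39.90·0.2500 + 4.980·33.90) / 44.88 = 178.8/44.88 = 3.984 mg/L; combined flow 44.88 m³/s.
Half-life 16.3 h → k = ln 2 / 16.3 = 0.04252 h⁻¹ = 1.021 d⁻¹.
First-order decay: C = 3.984·exp(−k·t) = 3.984·0.1848 = 0.7364 mg/L.
At the second outfall, C = (44.88·0.7364 + 7.010·8.460) / (44.88 + 7.010) = 1.780 mg/L.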